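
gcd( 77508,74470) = 2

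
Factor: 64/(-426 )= - 32/213 = - 2^5*  3^(-1)*71^( - 1)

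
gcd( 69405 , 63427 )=7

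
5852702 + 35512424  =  41365126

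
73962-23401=50561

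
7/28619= 7/28619 = 0.00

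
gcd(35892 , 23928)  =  11964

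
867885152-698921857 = 168963295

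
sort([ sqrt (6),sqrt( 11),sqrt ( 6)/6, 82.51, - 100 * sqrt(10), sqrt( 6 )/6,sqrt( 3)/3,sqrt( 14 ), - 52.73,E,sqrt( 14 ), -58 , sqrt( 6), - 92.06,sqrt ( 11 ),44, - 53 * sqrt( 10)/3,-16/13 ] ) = [-100 * sqrt (10 ), - 92.06, - 58, - 53 *sqrt ( 10 ) /3, - 52.73, - 16/13, sqrt( 6)/6,sqrt( 6) /6, sqrt( 3)/3,  sqrt(6),sqrt(6),E,sqrt( 11 ),sqrt (11), sqrt(14 ),sqrt ( 14),44,82.51]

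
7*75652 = 529564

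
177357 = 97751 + 79606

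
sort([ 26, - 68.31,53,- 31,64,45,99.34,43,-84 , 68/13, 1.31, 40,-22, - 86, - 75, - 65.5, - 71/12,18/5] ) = [ - 86,-84, - 75, -68.31, - 65.5, - 31, - 22,-71/12,1.31,18/5,68/13,  26,40, 43,45,53  ,  64,99.34 ] 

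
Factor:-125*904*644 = -2^5*5^3 * 7^1*23^1*113^1 = -  72772000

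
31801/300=31801/300 = 106.00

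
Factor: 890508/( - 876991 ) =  - 2^2 * 3^1 * 53^( - 1)*16547^( - 1 )*74209^1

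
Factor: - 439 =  - 439^1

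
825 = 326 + 499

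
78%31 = 16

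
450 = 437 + 13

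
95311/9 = 95311/9 = 10590.11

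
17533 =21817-4284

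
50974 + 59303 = 110277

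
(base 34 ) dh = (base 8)713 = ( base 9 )560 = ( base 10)459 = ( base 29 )FO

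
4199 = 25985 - 21786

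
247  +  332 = 579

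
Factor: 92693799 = 3^2*11^1*19^1*49279^1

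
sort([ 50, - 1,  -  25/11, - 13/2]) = [  -  13/2, - 25/11,  -  1 , 50]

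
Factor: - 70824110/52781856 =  - 35412055/26390928 = - 2^ ( - 4)*3^( - 1 ) * 5^1*7^2 * 29^( - 1)*18959^( - 1)  *144539^1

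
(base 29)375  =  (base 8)5253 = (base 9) 3664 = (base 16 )aab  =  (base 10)2731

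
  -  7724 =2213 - 9937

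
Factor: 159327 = 3^4 * 7^1 *281^1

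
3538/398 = 1769/199 = 8.89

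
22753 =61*373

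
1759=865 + 894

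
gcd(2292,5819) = 1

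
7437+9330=16767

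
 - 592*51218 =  - 30321056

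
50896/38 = 25448/19 = 1339.37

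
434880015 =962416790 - 527536775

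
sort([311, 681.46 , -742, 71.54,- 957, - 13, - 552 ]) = [ - 957,  -  742, - 552, - 13, 71.54, 311, 681.46 ]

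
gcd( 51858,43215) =8643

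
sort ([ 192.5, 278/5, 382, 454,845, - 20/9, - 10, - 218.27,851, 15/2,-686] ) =[ - 686, - 218.27, - 10 , - 20/9, 15/2, 278/5, 192.5, 382,454,845, 851 ] 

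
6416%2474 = 1468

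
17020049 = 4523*3763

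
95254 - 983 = 94271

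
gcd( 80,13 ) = 1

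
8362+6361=14723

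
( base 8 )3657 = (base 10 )1967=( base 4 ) 132233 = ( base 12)117B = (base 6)13035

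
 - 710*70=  - 49700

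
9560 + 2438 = 11998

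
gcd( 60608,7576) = 7576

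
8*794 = 6352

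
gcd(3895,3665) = 5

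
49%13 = 10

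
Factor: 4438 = 2^1*7^1*317^1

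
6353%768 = 209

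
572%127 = 64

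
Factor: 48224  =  2^5*11^1*  137^1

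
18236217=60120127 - 41883910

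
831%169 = 155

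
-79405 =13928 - 93333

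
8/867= 8/867 = 0.01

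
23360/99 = 23360/99= 235.96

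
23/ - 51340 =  - 1 + 51317/51340 = - 0.00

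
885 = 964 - 79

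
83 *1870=155210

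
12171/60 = 4057/20 = 202.85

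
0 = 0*789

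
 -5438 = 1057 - 6495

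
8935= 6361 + 2574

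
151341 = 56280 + 95061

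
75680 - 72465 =3215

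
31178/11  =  31178/11 = 2834.36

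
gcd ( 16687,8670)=1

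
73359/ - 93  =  -789 + 6/31 = - 788.81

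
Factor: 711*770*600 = 328482000 = 2^4*3^3* 5^3*7^1*11^1*79^1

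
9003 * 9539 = 85879617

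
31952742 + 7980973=39933715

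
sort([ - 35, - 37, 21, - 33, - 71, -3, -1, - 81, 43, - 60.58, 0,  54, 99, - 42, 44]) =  [ - 81, - 71, - 60.58, - 42,- 37, - 35, - 33, - 3, - 1,0, 21, 43,44, 54, 99]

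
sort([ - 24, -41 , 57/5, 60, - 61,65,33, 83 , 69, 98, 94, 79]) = [ - 61,  -  41 ,-24, 57/5,  33, 60,65, 69 , 79,83, 94,  98]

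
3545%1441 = 663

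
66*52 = 3432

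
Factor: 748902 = 2^1 *3^1*7^1*11^1*1621^1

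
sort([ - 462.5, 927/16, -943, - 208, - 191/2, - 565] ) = [ - 943, - 565,-462.5,-208, -191/2,927/16 ] 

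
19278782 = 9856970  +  9421812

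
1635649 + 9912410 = 11548059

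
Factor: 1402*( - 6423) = -2^1*3^1*701^1 * 2141^1=- 9005046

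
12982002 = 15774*823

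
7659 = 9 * 851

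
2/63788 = 1/31894 = 0.00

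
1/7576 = 1/7576 = 0.00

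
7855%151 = 3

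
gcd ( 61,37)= 1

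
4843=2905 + 1938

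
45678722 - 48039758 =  - 2361036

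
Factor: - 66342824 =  - 2^3*881^1*9413^1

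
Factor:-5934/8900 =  - 2967/4450 = -2^( - 1)*3^1*5^( - 2 )*23^1*43^1*89^( - 1)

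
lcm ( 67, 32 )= 2144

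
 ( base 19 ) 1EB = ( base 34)iq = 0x27E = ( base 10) 638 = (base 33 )jb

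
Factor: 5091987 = 3^1*139^1*12211^1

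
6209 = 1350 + 4859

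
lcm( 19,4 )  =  76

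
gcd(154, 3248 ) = 14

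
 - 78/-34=2 + 5/17 = 2.29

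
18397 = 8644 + 9753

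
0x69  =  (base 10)105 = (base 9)126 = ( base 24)49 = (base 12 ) 89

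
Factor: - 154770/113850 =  - 469/345 = - 3^( - 1 )*5^( - 1)*7^1 * 23^( - 1)*67^1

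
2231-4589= -2358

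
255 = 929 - 674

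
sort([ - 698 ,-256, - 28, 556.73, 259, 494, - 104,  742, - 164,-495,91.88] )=[  -  698, - 495, - 256, - 164, - 104, - 28,  91.88,259,494,  556.73, 742 ]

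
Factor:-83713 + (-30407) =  - 114120 = -  2^3*3^2*5^1 * 317^1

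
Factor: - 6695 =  - 5^1 * 13^1*103^1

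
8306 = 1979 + 6327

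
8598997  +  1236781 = 9835778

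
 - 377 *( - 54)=20358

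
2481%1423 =1058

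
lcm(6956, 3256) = 153032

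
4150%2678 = 1472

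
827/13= 827/13 = 63.62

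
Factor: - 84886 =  - 2^1*42443^1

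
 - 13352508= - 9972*1339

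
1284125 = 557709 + 726416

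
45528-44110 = 1418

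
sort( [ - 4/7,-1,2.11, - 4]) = [ - 4, - 1, - 4/7, 2.11]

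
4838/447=10 + 368/447  =  10.82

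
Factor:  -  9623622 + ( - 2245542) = - 11869164 = - 2^2*3^2 * 487^1 * 677^1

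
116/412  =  29/103 = 0.28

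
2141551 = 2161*991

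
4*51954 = 207816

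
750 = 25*30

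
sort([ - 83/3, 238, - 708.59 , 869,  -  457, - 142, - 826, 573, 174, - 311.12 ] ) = [ - 826 , - 708.59, - 457, - 311.12,-142,-83/3, 174, 238, 573,869]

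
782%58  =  28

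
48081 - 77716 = - 29635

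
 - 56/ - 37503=56/37503 = 0.00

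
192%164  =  28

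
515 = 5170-4655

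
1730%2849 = 1730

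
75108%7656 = 6204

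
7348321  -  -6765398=14113719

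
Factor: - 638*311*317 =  - 62898506= - 2^1*11^1*29^1*311^1*317^1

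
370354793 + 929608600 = 1299963393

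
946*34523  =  32658758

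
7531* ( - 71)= -534701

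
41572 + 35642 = 77214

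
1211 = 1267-56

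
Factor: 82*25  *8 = 16400 = 2^4*5^2  *  41^1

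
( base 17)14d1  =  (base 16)1893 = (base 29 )7dr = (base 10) 6291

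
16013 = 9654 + 6359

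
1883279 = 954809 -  - 928470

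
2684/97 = 2684/97 = 27.67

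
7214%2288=350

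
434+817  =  1251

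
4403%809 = 358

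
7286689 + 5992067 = 13278756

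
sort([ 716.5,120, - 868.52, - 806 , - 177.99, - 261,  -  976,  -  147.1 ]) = [ - 976,  -  868.52,-806, - 261, - 177.99, - 147.1, 120 , 716.5 ] 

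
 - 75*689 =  - 51675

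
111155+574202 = 685357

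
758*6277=4757966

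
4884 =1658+3226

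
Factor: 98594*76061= 2^1 * 23^1*3307^1*49297^1 = 7499158234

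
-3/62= - 1 + 59/62 = -0.05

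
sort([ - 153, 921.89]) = [ - 153 , 921.89]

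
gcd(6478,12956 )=6478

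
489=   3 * 163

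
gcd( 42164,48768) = 508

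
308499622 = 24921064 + 283578558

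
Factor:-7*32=  -  2^5*7^1=- 224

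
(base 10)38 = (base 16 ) 26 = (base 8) 46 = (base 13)2c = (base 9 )42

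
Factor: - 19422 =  - 2^1 * 3^2*13^1*83^1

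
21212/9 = 2356 + 8/9=2356.89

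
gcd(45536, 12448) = 32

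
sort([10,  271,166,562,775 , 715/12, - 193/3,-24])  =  [-193/3, - 24,  10, 715/12,  166 , 271 , 562, 775 ]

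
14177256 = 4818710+9358546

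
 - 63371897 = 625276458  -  688648355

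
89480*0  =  0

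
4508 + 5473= 9981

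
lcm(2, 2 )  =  2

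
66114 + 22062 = 88176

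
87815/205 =428  +  15/41 = 428.37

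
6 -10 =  - 4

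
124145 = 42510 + 81635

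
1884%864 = 156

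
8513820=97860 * 87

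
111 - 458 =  - 347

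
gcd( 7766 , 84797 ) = 1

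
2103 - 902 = 1201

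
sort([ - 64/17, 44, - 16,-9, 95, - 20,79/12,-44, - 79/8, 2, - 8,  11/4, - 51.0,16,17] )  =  [ - 51.0, - 44, - 20,  -  16, - 79/8,-9,-8 , - 64/17,2,  11/4,79/12, 16, 17,44,95 ]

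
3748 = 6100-2352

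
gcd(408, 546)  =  6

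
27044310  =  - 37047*( - 730)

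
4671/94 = 49 + 65/94 = 49.69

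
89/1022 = 89/1022 = 0.09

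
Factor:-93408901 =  - 93408901^1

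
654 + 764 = 1418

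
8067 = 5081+2986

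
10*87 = 870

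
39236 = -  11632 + 50868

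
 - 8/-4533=8/4533 = 0.00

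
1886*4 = 7544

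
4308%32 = 20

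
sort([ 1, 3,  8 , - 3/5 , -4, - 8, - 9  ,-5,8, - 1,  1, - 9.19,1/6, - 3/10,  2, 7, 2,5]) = [ - 9.19, - 9, - 8, - 5, - 4, - 1,  -  3/5, - 3/10,1/6,1, 1,2, 2, 3, 5, 7,8, 8 ]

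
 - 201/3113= - 1 + 2912/3113= - 0.06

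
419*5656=2369864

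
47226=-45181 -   -  92407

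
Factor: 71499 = 3^1 * 23833^1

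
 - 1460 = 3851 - 5311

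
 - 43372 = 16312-59684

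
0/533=0= 0.00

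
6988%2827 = 1334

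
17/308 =17/308 = 0.06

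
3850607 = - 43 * ( - 89549)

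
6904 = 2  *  3452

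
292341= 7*41763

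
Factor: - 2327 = - 13^1*179^1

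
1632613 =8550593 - 6917980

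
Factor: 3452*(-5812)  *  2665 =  - 2^4 * 5^1*13^1*41^1 * 863^1 * 1453^1 =- 53467958960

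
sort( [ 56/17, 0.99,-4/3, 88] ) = [ - 4/3, 0.99,  56/17,  88 ]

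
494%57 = 38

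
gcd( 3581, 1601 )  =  1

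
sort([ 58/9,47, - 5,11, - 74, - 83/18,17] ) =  [ - 74 , - 5, - 83/18 , 58/9,  11,17, 47 ] 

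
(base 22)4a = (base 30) 38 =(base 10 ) 98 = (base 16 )62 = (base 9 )118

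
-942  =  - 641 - 301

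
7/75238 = 7/75238 = 0.00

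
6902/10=3451/5   =  690.20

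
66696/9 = 7410 + 2/3= 7410.67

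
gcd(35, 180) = 5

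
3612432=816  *4427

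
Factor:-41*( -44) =2^2 * 11^1*41^1 = 1804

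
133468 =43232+90236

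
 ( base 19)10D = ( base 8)566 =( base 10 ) 374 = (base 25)EO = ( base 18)12E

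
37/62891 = 37/62891 =0.00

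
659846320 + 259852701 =919699021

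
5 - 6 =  - 1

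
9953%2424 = 257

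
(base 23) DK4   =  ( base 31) 7JP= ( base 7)30255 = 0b1110010101101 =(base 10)7341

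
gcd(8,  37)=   1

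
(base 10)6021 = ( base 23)B8I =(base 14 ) 22A1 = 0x1785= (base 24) aal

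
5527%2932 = 2595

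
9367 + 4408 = 13775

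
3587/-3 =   -  3587/3   =  -1195.67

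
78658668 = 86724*907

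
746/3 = 248 + 2/3  =  248.67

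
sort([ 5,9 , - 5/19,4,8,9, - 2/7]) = [-2/7, - 5/19,4, 5,8,  9, 9]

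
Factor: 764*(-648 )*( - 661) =327242592  =  2^5*3^4*191^1*661^1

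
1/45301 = 1/45301=0.00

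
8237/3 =2745 +2/3 = 2745.67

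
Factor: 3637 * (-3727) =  - 13555099 = -3637^1*3727^1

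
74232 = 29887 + 44345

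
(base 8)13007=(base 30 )67t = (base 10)5639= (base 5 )140024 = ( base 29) 6kd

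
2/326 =1/163 = 0.01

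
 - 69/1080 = -1 + 337/360 = - 0.06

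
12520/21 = 596 + 4/21 = 596.19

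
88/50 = 1 + 19/25 = 1.76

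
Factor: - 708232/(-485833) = 2^3 * 7^1*12647^1 * 485833^( - 1 )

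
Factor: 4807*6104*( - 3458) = -101464387024 = -  2^4*7^2*11^1*13^1*19^2*23^1*109^1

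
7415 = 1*7415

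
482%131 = 89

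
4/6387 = 4/6387 = 0.00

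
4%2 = 0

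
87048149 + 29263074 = 116311223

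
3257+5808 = 9065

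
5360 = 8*670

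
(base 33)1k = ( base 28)1p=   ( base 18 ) 2H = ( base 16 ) 35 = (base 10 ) 53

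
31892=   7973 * 4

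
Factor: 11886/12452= 21/22  =  2^ ( - 1) * 3^1*7^1*11^( - 1 )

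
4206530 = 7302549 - 3096019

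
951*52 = 49452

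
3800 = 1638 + 2162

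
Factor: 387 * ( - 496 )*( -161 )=2^4 * 3^2*7^1 * 23^1*31^1 *43^1 = 30904272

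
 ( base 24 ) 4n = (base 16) 77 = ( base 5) 434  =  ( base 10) 119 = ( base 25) 4j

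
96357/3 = 32119 = 32119.00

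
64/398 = 32/199 = 0.16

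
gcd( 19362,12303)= 3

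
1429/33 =43 + 10/33 = 43.30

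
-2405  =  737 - 3142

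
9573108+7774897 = 17348005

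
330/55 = 6 =6.00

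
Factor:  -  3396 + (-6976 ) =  - 2^2*2593^1=-  10372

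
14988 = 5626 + 9362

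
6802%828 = 178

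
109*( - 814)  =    -  88726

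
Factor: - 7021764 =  - 2^2*3^2*195049^1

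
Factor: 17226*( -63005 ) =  - 1085324130 = - 2^1*3^3* 5^1*11^1*29^1*12601^1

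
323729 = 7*46247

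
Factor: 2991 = 3^1*997^1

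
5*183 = 915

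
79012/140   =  564 + 13/35 = 564.37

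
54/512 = 27/256 = 0.11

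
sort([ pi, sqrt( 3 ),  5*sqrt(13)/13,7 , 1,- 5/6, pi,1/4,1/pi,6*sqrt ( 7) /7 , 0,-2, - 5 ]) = [ - 5,-2, - 5/6,0,1/4,1/pi,1,5 * sqrt (13)/13,sqrt ( 3),6*sqrt( 7 ) /7,pi , pi, 7 ]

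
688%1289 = 688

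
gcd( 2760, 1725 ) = 345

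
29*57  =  1653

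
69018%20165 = 8523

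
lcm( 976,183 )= 2928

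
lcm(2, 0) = 0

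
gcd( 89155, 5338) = 1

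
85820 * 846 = 72603720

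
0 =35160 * 0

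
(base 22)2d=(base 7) 111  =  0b111001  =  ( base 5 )212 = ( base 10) 57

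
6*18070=108420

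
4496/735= 4496/735 = 6.12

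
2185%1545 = 640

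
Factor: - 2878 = -2^1*1439^1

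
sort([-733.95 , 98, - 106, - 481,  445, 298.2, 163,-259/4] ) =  [ - 733.95, - 481 ,- 106, - 259/4 , 98,  163,298.2,445 ]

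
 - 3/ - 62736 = 1/20912 =0.00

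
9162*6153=56373786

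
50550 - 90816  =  -40266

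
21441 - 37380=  - 15939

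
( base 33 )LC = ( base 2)1011000001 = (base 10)705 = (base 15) 320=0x2C1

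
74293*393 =29197149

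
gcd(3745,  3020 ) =5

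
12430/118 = 6215/59 = 105.34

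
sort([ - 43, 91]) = [ - 43,91]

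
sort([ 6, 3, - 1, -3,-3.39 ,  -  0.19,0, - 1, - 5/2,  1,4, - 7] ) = [ - 7, - 3.39, - 3, - 5/2, - 1, - 1, - 0.19,0,1, 3 , 4,6 ]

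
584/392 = 73/49 = 1.49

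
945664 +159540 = 1105204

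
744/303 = 248/101 = 2.46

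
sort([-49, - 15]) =[ - 49, - 15] 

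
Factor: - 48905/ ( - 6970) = 2^(  -  1)*17^( - 1 )*41^ ( - 1 )*9781^1 = 9781/1394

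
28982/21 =28982/21 = 1380.10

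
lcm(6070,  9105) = 18210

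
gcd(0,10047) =10047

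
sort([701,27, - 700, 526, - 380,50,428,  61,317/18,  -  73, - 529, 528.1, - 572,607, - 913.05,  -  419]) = [ - 913.05, - 700, - 572, - 529,-419, - 380, - 73,317/18, 27, 50, 61,428, 526,  528.1, 607, 701]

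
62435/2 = 62435/2 =31217.50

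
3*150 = 450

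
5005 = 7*715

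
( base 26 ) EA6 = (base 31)a3r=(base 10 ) 9730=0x2602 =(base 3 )111100101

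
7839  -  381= 7458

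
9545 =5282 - -4263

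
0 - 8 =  - 8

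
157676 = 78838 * 2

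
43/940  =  43/940 = 0.05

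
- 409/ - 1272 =409/1272 = 0.32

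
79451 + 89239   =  168690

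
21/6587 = 3/941=0.00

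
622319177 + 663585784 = 1285904961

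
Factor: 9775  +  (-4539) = 2^2*7^1* 11^1 * 17^1 =5236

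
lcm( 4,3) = 12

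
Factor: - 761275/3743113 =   -  5^2*11^( - 1 )*  37^1*823^1*340283^ ( - 1 ) 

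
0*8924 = 0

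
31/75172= 31/75172 =0.00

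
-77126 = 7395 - 84521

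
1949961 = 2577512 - 627551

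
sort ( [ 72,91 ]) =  [ 72,91 ]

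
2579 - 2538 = 41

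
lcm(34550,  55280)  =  276400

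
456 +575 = 1031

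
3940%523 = 279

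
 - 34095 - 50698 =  - 84793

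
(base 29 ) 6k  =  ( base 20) 9E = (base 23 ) 8A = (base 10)194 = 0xc2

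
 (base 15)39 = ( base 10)54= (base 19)2g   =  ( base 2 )110110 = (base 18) 30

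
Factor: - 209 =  - 11^1*19^1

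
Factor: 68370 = 2^1*3^1*5^1*43^1  *  53^1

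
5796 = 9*644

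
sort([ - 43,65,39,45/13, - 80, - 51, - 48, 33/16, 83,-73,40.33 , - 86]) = [ - 86, - 80, - 73,-51, - 48,- 43,33/16 , 45/13,39,40.33, 65, 83]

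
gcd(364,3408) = 4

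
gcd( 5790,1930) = 1930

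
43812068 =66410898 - 22598830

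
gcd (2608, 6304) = 16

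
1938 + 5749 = 7687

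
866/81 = 866/81= 10.69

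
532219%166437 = 32908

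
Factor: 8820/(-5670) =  - 14/9 = - 2^1 * 3^(  -  2 )*7^1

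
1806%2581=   1806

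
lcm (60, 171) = 3420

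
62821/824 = 76 + 197/824 = 76.24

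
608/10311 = 608/10311 = 0.06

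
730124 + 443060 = 1173184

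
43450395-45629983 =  -2179588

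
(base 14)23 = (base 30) 11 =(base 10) 31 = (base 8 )37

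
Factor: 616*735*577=261242520 = 2^3 * 3^1*5^1*7^3 * 11^1*577^1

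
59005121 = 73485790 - 14480669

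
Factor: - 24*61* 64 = -93696 = -2^9*3^1 * 61^1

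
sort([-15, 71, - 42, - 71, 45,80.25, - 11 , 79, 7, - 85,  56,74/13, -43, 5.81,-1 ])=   [ - 85, - 71, - 43, - 42,-15, - 11, - 1 , 74/13,5.81 , 7,45, 56,71 , 79, 80.25]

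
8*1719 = 13752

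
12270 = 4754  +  7516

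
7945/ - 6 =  - 7945/6  =  -1324.17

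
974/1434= 487/717=0.68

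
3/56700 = 1/18900= 0.00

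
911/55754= 911/55754= 0.02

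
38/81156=19/40578 =0.00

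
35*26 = 910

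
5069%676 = 337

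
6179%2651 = 877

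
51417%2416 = 681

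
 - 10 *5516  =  - 55160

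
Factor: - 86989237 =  - 1951^1* 44587^1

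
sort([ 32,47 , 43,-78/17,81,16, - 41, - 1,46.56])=[ - 41,-78/17,-1,16,32,43, 46.56,47,81 ]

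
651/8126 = 651/8126 = 0.08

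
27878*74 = 2062972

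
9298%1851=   43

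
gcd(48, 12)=12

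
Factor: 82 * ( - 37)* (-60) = 2^3 * 3^1*5^1 * 37^1*41^1 =182040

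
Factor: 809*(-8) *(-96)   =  2^8*3^1*809^1 = 621312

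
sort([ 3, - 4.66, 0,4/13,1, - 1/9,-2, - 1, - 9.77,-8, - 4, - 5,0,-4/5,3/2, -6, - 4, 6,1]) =[ - 9.77, - 8, - 6,  -  5,-4.66, - 4 ,  -  4, - 2, - 1, - 4/5,-1/9,0,0, 4/13,1,1,3/2,3,  6 ] 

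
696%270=156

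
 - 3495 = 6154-9649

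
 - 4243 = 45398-49641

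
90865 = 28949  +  61916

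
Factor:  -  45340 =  - 2^2*5^1 * 2267^1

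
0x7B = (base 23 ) 58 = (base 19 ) 69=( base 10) 123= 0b1111011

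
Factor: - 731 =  - 17^1 * 43^1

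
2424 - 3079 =-655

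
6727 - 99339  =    -  92612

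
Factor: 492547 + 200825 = 2^2*3^1 * 57781^1  =  693372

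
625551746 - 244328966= 381222780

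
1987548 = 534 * 3722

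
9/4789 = 9/4789 = 0.00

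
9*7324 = 65916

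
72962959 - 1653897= 71309062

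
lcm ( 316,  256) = 20224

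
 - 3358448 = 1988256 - 5346704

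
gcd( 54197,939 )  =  1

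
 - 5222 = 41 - 5263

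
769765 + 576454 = 1346219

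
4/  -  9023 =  - 1 + 9019/9023 = -0.00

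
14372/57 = 14372/57 =252.14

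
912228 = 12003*76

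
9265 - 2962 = 6303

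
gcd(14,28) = 14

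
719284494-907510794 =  - 188226300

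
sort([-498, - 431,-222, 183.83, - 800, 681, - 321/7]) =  [ - 800, - 498, - 431 ,  -  222, - 321/7, 183.83, 681] 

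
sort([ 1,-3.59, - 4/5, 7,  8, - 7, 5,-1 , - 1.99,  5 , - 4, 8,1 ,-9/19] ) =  [ - 7 ,-4, - 3.59, - 1.99, -1,-4/5,-9/19,1, 1, 5, 5, 7, 8,8 ]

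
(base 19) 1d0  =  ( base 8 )1140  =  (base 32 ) j0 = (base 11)503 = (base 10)608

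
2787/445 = 2787/445 = 6.26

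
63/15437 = 63/15437 = 0.00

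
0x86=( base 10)134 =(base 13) A4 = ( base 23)5J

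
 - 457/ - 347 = 1 + 110/347 = 1.32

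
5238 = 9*582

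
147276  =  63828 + 83448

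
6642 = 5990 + 652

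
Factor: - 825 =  - 3^1*5^2*11^1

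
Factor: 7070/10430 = 101/149 = 101^1*149^( - 1) 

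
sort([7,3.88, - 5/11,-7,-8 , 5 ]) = [-8,  -  7,  -  5/11,3.88, 5 , 7]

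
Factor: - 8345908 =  - 2^2*71^1*29387^1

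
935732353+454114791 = 1389847144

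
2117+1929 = 4046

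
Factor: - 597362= - 2^1*298681^1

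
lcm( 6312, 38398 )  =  460776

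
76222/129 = 590 + 112/129 = 590.87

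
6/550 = 3/275 = 0.01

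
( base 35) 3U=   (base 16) 87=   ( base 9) 160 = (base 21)69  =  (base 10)135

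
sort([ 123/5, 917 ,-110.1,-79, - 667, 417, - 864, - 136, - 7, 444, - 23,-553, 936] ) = [ -864, - 667, - 553, - 136,-110.1,-79, - 23,- 7,123/5, 417, 444,917,936] 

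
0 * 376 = 0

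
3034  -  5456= - 2422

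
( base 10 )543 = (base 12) 393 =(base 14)2ab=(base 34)FX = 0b1000011111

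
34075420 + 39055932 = 73131352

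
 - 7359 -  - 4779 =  -2580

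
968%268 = 164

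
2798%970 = 858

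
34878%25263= 9615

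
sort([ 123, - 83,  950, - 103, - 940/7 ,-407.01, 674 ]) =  [ - 407.01,-940/7, - 103, - 83, 123,674, 950]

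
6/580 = 3/290 = 0.01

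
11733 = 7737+3996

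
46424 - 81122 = -34698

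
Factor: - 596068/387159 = -836/543  =  -  2^2*3^( - 1 ) *11^1*19^1*181^(  -  1)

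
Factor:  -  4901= - 13^2*29^1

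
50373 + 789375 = 839748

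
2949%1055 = 839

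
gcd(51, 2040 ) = 51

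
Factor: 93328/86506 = 46664/43253 = 2^3*7^ ( - 1 )*19^1*37^(- 1)*167^( - 1) * 307^1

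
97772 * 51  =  4986372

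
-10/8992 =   -  1+ 4491/4496 = - 0.00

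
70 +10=80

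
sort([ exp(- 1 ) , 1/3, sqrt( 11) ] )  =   [ 1/3,exp(- 1), sqrt( 11)] 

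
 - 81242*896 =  - 72792832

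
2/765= 2/765 =0.00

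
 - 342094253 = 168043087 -510137340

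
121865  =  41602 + 80263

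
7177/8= 7177/8 = 897.12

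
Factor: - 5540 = - 2^2*5^1*277^1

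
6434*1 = 6434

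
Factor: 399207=3^1*133069^1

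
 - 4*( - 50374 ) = 201496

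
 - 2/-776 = 1/388 = 0.00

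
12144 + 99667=111811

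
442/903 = 442/903 =0.49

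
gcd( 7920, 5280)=2640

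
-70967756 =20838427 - 91806183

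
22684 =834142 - 811458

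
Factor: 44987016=2^3  *  3^1 *67^1*101^1 * 277^1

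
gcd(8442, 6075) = 9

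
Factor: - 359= - 359^1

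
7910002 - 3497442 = 4412560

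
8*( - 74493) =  - 595944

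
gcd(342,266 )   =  38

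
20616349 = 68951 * 299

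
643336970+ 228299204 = 871636174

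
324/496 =81/124 = 0.65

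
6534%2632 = 1270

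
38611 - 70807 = -32196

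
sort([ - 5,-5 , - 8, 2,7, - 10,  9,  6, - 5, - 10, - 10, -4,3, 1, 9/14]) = [ - 10, - 10, - 10,-8, - 5, - 5,-5,-4,9/14,1, 2,3 , 6,7,9]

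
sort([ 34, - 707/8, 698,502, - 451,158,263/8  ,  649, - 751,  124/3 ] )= [ - 751,-451, - 707/8, 263/8 , 34,124/3, 158, 502 , 649,698] 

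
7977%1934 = 241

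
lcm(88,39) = 3432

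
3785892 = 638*5934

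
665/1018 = 665/1018 = 0.65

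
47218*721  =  34044178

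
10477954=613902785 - 603424831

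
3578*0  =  0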